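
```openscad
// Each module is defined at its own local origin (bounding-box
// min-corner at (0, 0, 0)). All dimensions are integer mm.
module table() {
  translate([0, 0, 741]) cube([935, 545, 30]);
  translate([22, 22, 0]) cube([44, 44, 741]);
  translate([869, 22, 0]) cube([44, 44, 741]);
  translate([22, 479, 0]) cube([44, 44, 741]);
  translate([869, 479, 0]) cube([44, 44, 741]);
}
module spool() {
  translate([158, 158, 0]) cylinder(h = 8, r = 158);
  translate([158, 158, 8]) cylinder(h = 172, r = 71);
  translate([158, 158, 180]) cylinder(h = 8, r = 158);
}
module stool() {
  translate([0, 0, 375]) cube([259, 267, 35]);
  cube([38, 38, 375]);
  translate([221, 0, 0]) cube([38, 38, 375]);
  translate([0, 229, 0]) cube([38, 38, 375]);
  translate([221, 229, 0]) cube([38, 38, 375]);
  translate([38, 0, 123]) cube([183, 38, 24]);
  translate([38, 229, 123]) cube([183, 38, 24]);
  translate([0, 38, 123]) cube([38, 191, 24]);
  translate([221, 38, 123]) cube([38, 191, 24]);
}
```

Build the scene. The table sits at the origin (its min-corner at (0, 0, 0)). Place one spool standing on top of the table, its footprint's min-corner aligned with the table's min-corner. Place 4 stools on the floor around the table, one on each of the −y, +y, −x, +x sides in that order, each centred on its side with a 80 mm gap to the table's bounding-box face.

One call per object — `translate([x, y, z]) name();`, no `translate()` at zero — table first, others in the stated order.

table();
translate([0, 0, 771]) spool();
translate([338, -347, 0]) stool();
translate([338, 625, 0]) stool();
translate([-339, 139, 0]) stool();
translate([1015, 139, 0]) stool();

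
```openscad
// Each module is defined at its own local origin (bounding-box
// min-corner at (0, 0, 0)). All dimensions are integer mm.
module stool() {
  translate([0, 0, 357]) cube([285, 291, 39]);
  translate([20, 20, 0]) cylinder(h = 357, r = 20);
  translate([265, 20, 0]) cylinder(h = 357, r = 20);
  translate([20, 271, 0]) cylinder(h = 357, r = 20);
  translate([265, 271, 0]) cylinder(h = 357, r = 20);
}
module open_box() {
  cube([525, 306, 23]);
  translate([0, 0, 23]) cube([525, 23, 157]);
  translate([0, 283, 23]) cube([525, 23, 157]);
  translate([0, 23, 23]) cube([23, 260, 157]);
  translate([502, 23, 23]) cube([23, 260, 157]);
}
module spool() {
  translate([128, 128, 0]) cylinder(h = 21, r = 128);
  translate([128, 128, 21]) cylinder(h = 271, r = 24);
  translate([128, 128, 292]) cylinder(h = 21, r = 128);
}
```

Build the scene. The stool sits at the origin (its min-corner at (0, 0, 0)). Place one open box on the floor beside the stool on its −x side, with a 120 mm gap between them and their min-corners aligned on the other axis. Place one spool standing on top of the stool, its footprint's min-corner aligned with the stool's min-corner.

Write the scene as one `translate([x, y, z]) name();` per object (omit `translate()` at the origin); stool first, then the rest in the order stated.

stool();
translate([-645, 0, 0]) open_box();
translate([0, 0, 396]) spool();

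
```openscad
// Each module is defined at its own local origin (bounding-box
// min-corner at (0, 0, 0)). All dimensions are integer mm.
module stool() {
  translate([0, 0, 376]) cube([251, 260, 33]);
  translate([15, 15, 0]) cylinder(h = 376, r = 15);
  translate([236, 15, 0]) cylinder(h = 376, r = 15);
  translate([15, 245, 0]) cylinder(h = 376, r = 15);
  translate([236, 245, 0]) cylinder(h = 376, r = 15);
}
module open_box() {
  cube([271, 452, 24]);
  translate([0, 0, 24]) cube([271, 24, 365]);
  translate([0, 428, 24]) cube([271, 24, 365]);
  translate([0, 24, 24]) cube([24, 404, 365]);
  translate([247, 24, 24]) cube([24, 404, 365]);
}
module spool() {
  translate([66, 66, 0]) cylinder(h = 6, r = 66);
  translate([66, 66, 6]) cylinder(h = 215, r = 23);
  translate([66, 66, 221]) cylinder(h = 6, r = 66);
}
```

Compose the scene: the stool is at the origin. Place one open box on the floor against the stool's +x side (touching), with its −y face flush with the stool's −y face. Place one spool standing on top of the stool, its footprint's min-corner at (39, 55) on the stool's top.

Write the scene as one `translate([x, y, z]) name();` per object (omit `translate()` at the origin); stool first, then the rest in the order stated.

stool();
translate([251, 0, 0]) open_box();
translate([39, 55, 409]) spool();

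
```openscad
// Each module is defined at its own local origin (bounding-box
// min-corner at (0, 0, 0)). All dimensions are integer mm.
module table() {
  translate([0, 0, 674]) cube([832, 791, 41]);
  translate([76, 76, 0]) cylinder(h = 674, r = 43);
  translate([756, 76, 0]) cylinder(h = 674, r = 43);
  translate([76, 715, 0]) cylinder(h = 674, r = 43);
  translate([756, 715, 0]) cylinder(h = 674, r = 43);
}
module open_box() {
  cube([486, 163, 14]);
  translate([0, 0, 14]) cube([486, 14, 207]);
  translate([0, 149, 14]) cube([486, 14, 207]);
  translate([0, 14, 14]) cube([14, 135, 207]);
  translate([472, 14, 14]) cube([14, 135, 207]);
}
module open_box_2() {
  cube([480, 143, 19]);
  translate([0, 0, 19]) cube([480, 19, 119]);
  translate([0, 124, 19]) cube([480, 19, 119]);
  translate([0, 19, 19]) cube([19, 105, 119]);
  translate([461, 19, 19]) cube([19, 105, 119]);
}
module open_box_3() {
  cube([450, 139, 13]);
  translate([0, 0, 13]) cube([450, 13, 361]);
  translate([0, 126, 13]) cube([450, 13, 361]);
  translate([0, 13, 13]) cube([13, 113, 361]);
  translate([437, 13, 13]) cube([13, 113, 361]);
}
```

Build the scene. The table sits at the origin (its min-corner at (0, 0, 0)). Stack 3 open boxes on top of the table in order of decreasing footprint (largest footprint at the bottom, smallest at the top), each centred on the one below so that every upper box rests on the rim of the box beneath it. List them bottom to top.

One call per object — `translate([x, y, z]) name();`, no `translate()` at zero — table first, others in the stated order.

table();
translate([173, 314, 715]) open_box();
translate([176, 324, 936]) open_box_2();
translate([191, 326, 1074]) open_box_3();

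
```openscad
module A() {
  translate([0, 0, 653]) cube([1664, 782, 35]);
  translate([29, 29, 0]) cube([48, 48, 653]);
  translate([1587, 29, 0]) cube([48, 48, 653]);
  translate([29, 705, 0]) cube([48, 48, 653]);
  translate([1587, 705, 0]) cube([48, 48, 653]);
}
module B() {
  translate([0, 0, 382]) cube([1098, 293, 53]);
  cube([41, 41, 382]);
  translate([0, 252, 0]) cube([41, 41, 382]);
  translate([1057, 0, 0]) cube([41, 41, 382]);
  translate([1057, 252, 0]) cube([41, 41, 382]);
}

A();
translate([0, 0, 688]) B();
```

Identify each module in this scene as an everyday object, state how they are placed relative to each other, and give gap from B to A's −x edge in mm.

The bench's min-x is at 0; the table's min-x is 0; gap = 0 mm.

A is a table. B is a bench. The bench is on top of the table. The gap from the bench to the table's −x edge is 0 mm.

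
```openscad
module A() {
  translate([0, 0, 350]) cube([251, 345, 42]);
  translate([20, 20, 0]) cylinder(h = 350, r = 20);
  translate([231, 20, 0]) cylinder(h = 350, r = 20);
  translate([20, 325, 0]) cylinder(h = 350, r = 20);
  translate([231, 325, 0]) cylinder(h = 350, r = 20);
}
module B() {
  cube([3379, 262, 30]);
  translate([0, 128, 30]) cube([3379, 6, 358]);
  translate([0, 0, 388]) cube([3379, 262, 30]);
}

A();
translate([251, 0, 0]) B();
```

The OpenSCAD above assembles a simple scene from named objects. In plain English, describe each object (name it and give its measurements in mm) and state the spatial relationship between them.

A is a four-legged stool. The seat is a 251×345×42 mm slab whose top surface is at z = 392 mm; four round legs, each 40 mm in diameter, run from the floor (z = 0) to the underside of the seat, each leg's axis is inset half a diameter from the nearest pair of seat edges (so the leg's bounding box is flush with the corner).

B is an I-beam lying along x, 3379 mm long. Overall section height 418 mm. Two flanges 262 mm wide (y) and 30 mm thick, one on the floor and one at the top; a web 6 mm thick runs between them, centred on the flange width.

The I-beam is against the stool's +x side, with their −y faces flush.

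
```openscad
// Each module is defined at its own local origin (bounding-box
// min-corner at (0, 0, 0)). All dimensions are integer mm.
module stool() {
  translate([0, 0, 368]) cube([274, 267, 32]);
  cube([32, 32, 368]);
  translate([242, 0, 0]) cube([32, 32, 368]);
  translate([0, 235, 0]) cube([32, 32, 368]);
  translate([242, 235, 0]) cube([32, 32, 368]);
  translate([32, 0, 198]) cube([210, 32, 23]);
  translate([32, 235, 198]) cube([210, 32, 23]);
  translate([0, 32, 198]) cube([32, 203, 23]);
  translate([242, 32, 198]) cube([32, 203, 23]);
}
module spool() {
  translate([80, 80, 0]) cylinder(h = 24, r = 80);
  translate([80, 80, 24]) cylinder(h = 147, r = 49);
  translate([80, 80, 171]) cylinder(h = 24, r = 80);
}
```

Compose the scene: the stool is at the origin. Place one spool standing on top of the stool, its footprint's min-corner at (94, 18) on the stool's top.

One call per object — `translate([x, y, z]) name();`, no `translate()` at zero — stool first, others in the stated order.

stool();
translate([94, 18, 400]) spool();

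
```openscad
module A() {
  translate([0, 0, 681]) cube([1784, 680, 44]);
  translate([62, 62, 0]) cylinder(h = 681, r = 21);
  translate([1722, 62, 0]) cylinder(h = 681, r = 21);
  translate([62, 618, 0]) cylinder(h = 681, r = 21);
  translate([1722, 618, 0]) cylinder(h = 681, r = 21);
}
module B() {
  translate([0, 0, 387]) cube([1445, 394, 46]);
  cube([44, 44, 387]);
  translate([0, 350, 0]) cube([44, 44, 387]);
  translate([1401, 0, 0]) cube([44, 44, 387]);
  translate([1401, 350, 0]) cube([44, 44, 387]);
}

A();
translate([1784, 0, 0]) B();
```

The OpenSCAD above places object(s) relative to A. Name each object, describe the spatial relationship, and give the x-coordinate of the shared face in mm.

The table's +x face and the bench's −x face are both at x = 1784 mm.

A is a table. B is a bench. The bench is against the table's +x side, with their −y faces flush. The x-coordinate of the shared face is 1784 mm.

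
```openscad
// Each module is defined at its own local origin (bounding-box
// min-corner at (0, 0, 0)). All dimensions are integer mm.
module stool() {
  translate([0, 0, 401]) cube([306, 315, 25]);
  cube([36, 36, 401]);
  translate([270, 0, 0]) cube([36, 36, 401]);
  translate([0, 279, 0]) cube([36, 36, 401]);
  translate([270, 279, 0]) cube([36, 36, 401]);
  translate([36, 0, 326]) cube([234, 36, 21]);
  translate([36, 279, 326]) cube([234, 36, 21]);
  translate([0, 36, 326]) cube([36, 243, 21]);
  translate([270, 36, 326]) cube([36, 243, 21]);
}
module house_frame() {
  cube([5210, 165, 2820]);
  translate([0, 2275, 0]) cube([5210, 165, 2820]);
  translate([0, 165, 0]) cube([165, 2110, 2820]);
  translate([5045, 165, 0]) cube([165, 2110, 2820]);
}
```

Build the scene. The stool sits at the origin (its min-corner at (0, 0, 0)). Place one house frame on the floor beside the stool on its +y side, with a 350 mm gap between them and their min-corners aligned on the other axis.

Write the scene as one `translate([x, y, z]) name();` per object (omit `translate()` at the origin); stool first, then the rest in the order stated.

stool();
translate([0, 665, 0]) house_frame();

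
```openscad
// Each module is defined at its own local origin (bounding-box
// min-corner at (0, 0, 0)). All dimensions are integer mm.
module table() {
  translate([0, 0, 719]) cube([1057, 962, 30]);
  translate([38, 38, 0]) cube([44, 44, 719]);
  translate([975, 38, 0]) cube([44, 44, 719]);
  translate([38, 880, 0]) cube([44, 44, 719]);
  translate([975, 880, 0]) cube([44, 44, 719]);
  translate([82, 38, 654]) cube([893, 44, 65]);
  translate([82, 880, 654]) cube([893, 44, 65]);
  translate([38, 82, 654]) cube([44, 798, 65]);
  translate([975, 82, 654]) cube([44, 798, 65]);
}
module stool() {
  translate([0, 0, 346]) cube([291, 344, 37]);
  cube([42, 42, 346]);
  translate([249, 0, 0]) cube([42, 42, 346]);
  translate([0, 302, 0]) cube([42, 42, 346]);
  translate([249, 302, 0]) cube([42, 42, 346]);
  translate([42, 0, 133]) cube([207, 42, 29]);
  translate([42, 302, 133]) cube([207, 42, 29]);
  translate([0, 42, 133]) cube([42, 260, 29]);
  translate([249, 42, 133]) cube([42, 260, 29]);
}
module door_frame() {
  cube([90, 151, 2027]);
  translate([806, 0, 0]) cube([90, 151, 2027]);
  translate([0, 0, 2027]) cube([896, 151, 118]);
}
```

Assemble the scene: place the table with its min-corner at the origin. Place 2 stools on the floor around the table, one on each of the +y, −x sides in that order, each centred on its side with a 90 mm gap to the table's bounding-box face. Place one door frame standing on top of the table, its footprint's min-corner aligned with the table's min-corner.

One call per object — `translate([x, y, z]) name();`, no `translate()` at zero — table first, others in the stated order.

table();
translate([383, 1052, 0]) stool();
translate([-381, 309, 0]) stool();
translate([0, 0, 749]) door_frame();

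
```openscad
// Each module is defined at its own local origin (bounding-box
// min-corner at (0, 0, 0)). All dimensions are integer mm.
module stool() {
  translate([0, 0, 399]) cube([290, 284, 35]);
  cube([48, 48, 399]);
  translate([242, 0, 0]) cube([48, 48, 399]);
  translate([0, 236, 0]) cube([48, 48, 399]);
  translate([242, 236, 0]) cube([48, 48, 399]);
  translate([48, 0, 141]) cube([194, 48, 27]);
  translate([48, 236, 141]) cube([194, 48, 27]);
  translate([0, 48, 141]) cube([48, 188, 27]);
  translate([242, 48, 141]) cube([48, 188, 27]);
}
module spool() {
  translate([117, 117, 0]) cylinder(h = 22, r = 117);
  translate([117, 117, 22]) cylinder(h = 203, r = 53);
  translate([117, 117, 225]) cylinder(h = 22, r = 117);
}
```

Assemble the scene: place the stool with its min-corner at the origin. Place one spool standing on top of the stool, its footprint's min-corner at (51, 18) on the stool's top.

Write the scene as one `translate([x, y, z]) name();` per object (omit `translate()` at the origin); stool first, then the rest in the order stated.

stool();
translate([51, 18, 434]) spool();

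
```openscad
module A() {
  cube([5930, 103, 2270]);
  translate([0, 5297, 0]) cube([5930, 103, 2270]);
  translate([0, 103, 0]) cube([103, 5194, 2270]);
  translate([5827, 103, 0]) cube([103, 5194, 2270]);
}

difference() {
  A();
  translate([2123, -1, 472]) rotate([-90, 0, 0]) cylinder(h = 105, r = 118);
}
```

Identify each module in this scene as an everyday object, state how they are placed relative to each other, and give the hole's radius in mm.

A is a house frame. The house frame has a circular hole through its front wall. The hole's radius is 118 mm.

The subtracted cylinder has r = 118 mm.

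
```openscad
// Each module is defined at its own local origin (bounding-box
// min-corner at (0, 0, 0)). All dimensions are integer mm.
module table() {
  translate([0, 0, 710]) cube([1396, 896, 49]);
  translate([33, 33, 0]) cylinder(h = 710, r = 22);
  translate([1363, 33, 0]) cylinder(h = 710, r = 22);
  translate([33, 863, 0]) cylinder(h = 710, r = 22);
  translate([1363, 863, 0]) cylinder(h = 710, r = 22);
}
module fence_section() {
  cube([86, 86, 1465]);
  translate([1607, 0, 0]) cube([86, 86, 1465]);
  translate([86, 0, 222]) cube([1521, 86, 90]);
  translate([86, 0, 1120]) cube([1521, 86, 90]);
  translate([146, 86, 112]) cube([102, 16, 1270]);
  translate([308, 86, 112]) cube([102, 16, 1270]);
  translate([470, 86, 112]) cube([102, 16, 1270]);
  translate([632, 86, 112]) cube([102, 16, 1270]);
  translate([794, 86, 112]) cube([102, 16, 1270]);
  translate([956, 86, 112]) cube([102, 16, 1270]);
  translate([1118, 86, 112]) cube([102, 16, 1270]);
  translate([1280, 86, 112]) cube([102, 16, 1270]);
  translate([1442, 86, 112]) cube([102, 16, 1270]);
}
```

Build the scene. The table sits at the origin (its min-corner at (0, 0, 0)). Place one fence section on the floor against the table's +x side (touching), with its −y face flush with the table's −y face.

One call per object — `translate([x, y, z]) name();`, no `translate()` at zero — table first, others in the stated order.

table();
translate([1396, 0, 0]) fence_section();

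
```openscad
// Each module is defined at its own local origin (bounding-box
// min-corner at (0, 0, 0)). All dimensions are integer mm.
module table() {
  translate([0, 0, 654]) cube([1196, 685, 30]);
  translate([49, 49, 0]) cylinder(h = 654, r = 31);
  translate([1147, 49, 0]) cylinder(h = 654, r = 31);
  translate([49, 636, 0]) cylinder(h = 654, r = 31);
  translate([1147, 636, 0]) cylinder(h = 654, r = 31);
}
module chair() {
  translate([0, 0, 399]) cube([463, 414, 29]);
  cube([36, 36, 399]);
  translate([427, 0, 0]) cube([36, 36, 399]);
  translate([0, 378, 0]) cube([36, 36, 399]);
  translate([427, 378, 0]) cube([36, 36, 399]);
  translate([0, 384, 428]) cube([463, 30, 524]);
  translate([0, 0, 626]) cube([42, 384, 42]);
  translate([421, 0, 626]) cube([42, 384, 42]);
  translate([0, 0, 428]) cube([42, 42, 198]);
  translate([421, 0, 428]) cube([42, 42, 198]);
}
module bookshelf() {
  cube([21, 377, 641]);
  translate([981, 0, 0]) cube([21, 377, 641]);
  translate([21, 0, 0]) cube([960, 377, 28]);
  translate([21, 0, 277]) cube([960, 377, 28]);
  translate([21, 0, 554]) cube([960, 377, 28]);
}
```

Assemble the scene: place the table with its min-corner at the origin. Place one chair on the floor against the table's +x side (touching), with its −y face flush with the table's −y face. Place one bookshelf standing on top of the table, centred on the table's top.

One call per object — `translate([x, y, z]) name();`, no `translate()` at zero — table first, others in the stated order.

table();
translate([1196, 0, 0]) chair();
translate([97, 154, 684]) bookshelf();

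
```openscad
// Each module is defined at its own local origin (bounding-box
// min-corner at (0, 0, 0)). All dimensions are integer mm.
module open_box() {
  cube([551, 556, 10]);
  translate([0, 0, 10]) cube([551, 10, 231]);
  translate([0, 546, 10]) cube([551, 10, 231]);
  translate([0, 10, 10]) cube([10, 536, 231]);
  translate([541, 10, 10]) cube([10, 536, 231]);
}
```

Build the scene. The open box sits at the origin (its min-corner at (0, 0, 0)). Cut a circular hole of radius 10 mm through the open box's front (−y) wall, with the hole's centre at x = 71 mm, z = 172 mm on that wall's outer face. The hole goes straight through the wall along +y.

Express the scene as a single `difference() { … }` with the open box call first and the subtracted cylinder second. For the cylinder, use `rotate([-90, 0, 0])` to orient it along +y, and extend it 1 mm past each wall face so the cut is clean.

difference() {
  open_box();
  translate([71, -1, 172]) rotate([-90, 0, 0]) cylinder(h = 12, r = 10);
}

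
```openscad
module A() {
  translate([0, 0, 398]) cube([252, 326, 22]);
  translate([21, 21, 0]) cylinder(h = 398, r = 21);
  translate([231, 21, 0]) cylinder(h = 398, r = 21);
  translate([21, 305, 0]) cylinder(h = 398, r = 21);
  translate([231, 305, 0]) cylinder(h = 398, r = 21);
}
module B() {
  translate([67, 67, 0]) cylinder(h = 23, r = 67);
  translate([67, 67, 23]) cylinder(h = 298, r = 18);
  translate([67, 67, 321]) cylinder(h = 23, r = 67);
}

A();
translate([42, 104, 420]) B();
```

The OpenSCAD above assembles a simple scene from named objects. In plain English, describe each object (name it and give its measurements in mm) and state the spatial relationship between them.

A is a four-legged stool. The seat is a 252×326×22 mm slab whose top surface is at z = 420 mm; four round legs, each 42 mm in diameter, run from the floor (z = 0) to the underside of the seat, each leg's axis is inset half a diameter from the nearest pair of seat edges (so the leg's bounding box is flush with the corner).

B is a spool: two coaxial disc flanges of radius 67 mm and thickness 23 mm, joined by a core cylinder of radius 18 mm and height 298 mm. The lower flange rests on z = 0 and the three cylinders share a vertical axis.

The spool is on top of the stool.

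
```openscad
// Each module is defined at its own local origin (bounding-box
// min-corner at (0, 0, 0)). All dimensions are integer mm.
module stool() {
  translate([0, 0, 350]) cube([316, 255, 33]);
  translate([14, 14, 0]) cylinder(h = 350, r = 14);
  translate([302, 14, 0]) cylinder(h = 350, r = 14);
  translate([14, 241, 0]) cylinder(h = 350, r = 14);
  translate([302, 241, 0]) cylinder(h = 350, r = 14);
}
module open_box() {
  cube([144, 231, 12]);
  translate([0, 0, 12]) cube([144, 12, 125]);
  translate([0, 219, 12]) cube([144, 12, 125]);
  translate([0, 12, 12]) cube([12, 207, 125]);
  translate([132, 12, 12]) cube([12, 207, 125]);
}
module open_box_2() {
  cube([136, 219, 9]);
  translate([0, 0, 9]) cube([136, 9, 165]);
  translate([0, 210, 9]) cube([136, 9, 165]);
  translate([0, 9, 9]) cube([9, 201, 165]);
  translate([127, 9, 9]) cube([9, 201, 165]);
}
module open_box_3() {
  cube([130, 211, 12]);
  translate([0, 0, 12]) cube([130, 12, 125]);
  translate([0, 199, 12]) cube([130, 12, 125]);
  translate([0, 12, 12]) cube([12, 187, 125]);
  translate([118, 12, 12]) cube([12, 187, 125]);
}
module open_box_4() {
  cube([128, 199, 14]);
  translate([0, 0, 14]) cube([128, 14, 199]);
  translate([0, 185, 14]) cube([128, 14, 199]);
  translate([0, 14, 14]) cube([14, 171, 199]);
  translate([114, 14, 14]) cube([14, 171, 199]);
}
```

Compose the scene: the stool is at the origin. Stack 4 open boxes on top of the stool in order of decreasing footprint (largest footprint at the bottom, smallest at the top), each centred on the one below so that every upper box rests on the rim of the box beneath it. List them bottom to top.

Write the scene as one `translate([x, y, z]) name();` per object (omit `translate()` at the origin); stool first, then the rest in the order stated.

stool();
translate([86, 12, 383]) open_box();
translate([90, 18, 520]) open_box_2();
translate([93, 22, 694]) open_box_3();
translate([94, 28, 831]) open_box_4();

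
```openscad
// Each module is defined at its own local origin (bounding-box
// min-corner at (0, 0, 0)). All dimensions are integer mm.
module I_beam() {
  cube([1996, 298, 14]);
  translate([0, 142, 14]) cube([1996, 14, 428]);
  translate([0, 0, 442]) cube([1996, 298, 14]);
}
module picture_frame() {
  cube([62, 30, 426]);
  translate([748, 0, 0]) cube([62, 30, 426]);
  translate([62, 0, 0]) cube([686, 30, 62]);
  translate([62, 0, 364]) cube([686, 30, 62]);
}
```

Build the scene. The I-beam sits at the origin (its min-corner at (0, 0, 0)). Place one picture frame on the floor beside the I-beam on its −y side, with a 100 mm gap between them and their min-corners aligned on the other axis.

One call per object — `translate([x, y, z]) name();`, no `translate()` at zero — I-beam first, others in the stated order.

I_beam();
translate([0, -130, 0]) picture_frame();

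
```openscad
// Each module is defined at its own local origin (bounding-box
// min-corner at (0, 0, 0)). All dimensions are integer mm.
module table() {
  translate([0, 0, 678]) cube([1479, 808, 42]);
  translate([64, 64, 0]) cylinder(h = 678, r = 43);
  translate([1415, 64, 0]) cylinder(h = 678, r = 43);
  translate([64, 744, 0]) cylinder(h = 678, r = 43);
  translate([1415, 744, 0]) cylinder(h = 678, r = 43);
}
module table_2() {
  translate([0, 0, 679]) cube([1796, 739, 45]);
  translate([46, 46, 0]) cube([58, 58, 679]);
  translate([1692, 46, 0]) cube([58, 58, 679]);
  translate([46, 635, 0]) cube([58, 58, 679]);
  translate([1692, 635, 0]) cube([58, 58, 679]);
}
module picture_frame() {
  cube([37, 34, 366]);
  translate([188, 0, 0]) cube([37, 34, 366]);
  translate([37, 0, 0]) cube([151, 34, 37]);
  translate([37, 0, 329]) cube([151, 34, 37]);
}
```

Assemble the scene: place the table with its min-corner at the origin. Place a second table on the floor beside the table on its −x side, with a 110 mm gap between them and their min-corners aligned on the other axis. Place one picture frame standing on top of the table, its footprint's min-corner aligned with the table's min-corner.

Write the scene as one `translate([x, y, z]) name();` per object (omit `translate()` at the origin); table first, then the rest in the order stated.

table();
translate([-1906, 0, 0]) table_2();
translate([0, 0, 720]) picture_frame();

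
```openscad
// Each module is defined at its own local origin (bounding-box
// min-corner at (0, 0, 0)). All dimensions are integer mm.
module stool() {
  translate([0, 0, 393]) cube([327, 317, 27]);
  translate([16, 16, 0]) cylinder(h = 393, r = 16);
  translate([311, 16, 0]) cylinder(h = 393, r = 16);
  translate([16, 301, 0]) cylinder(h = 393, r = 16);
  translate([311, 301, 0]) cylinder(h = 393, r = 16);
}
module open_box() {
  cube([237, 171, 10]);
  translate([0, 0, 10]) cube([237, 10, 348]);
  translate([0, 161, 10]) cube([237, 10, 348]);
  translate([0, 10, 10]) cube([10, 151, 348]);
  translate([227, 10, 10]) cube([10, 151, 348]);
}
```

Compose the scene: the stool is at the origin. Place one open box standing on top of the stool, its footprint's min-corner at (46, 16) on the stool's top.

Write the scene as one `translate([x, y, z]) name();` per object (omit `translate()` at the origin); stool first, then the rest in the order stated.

stool();
translate([46, 16, 420]) open_box();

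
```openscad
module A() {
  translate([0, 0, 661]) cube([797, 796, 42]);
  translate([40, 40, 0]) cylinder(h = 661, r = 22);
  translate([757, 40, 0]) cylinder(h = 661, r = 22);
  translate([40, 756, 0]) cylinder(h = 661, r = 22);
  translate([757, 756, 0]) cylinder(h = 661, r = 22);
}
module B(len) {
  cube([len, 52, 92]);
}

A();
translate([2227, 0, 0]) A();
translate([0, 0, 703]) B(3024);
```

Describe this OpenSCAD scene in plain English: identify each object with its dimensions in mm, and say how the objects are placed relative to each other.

A is a table: top 797 mm (x) × 796 mm (y), 42 mm thick, upper face at z = 703 mm, on four round legs of 44 mm diameter, each leg's bounding box inset 18 mm from the nearest pair of top edges, running from z = 0 to the bottom of the top.

B is a rectangular beam 3024 mm long (x), 52 mm deep (y), 92 mm thick (z).

The beam spans the tops of two tables placed 1430 mm apart, resting at z = 703 mm.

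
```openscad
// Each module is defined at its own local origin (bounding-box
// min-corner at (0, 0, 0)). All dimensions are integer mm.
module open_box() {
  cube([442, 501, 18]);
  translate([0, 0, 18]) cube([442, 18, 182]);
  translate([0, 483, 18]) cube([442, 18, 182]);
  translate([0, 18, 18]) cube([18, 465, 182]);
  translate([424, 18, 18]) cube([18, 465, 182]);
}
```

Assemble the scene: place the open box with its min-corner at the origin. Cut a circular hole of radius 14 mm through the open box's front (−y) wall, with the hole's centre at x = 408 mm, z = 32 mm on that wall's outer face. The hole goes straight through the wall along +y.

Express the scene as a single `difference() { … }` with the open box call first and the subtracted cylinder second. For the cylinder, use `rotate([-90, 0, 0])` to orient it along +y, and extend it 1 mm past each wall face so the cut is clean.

difference() {
  open_box();
  translate([408, -1, 32]) rotate([-90, 0, 0]) cylinder(h = 20, r = 14);
}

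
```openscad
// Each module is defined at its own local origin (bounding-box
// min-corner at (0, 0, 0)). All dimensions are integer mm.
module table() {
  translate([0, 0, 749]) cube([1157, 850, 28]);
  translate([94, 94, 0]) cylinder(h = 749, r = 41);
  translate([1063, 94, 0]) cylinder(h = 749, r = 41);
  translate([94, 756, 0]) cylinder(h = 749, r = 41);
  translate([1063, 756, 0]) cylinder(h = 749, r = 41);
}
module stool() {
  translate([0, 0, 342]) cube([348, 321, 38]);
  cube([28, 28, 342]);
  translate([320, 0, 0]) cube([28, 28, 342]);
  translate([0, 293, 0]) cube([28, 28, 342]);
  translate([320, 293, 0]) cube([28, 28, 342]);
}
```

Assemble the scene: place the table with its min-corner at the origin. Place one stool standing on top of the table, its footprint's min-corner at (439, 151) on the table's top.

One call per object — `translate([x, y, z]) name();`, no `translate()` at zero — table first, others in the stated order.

table();
translate([439, 151, 777]) stool();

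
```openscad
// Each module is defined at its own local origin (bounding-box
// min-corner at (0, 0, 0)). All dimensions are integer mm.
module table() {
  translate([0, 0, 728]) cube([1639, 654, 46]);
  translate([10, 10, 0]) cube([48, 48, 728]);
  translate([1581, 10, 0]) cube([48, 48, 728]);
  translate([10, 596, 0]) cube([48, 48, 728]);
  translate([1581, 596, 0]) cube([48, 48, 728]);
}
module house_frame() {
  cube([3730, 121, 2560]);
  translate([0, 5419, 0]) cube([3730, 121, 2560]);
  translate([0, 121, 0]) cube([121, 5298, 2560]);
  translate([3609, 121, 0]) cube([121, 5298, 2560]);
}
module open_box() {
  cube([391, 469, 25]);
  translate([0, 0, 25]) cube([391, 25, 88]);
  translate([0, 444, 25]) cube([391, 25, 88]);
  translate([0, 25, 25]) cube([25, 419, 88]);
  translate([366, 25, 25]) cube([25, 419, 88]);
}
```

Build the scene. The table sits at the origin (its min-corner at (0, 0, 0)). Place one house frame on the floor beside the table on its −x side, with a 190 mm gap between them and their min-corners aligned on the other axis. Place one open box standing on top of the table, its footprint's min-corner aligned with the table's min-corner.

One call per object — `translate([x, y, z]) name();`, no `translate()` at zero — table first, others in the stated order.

table();
translate([-3920, 0, 0]) house_frame();
translate([0, 0, 774]) open_box();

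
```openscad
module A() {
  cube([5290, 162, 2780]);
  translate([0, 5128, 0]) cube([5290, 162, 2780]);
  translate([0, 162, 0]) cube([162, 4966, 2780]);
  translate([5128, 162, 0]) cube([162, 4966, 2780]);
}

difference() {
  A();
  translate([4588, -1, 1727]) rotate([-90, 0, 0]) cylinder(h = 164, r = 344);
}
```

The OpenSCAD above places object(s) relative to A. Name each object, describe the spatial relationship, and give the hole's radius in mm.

The subtracted cylinder has r = 344 mm.

A is a house frame. The house frame has a circular hole through its front wall. The hole's radius is 344 mm.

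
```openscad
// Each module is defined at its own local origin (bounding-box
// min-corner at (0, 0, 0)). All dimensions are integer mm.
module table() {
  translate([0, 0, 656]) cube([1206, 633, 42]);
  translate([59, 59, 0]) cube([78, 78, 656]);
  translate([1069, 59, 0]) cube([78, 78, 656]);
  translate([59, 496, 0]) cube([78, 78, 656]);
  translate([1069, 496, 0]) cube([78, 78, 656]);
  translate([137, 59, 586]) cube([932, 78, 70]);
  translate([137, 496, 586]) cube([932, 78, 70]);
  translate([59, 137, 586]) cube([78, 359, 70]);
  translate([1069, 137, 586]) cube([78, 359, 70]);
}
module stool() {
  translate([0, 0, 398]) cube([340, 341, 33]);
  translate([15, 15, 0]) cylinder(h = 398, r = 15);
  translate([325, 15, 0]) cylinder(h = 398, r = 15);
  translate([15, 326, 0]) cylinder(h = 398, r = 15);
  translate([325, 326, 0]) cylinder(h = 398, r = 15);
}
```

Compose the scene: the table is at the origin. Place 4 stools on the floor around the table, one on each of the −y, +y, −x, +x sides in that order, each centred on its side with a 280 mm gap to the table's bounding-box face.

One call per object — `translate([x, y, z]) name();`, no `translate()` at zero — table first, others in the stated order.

table();
translate([433, -621, 0]) stool();
translate([433, 913, 0]) stool();
translate([-620, 146, 0]) stool();
translate([1486, 146, 0]) stool();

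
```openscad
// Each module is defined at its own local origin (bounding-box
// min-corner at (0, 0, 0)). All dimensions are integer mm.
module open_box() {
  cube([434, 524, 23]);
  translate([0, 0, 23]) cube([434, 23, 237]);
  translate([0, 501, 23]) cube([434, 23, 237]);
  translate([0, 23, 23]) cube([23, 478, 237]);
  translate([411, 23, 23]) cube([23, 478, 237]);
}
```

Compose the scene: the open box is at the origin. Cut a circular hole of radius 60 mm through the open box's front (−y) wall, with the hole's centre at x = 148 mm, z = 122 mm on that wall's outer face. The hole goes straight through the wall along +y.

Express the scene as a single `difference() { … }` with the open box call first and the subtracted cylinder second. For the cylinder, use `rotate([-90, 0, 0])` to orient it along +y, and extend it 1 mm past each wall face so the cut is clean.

difference() {
  open_box();
  translate([148, -1, 122]) rotate([-90, 0, 0]) cylinder(h = 25, r = 60);
}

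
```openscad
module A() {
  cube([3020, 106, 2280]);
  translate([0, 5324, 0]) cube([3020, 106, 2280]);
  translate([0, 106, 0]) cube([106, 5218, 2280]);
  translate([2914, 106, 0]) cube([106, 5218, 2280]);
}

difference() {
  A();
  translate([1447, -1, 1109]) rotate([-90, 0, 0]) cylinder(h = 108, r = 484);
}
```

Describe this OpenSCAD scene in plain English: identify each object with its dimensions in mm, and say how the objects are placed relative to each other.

A is the wall frame of a small rectangular building: four walls, each 2280 mm tall and 106 mm thick, enclosing a footprint 3020 mm (x) by 5430 mm (y) outside-to-outside, with no floor or roof. The front and back walls (the −y and +y sides) span the full width; the two side walls fit between them.

The house frame has a circular hole of radius 484 mm through its front wall, centred at (x = 1447, z = 1109).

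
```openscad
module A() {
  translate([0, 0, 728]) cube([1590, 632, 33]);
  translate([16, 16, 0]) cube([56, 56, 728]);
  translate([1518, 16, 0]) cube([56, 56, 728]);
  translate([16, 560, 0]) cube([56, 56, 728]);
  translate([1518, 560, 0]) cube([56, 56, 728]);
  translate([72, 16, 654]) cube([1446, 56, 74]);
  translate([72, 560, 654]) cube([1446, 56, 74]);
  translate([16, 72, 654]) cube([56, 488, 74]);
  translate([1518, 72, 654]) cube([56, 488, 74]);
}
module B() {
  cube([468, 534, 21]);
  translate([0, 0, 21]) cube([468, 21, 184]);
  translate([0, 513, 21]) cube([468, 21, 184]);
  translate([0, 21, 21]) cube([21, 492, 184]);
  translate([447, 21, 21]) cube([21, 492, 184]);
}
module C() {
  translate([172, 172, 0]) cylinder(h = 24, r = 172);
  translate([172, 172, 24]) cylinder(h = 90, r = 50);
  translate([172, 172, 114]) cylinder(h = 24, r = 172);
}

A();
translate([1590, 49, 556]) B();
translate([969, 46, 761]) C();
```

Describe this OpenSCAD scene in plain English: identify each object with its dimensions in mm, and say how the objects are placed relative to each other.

A is a table with a 1590×632 mm rectangular top, 33 mm thick, top surface at z = 761 mm, supported by four 56×56 mm square legs, each inset 16 mm from the nearest pair of top edges, running from the floor. Four apron rails, 56 mm thick and 74 mm tall, run between adjacent legs with their top edges flush with the underside of the top and their outer faces flush with the legs' outer faces.

B is an open storage box with external size 468×534×205 mm and wall thickness 21 mm (the base is also 21 mm thick). The base covers the whole footprint; the four walls stand on the base, with the y-facing walls full-width and the x-facing walls fitting between their inner faces.

C is a spool: two coaxial disc flanges of radius 172 mm and thickness 24 mm, joined by a core cylinder of radius 50 mm and height 90 mm. The lower flange rests on z = 0 and the three cylinders share a vertical axis.

The open box is beside the table with their tops flush at z = 761. The spool is on top of the table.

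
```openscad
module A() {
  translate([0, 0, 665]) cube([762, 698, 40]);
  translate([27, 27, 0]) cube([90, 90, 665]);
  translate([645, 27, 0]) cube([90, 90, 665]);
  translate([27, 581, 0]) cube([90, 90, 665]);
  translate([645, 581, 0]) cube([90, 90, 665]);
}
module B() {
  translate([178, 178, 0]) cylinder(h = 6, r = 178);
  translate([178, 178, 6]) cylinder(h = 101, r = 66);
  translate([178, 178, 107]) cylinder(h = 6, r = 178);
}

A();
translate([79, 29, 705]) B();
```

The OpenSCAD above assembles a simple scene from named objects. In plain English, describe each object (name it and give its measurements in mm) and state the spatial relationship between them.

A is a rectangular dining table. The top is 762×698×40 mm with its upper surface at z = 705 mm. It stands on four 90×90 mm square legs, each inset 27 mm from the nearest pair of top edges, running from the floor to the underside of the top.

B is a spool: two coaxial disc flanges of radius 178 mm and thickness 6 mm, joined by a core cylinder of radius 66 mm and height 101 mm. The lower flange rests on z = 0 and the three cylinders share a vertical axis.

The spool is on top of the table.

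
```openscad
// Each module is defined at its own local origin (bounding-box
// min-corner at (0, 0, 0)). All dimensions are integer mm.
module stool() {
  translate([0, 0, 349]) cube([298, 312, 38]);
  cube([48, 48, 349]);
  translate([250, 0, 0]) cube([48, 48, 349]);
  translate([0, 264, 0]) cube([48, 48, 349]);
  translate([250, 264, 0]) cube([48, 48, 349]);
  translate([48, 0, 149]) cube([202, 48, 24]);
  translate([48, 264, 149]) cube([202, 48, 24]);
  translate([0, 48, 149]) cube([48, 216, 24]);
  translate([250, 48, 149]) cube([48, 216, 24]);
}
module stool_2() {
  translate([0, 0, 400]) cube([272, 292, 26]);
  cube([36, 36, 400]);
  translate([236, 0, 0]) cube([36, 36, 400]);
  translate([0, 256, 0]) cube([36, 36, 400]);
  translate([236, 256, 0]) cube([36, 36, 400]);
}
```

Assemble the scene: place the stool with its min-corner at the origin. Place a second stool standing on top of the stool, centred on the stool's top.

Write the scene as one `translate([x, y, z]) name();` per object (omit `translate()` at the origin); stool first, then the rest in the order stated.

stool();
translate([13, 10, 387]) stool_2();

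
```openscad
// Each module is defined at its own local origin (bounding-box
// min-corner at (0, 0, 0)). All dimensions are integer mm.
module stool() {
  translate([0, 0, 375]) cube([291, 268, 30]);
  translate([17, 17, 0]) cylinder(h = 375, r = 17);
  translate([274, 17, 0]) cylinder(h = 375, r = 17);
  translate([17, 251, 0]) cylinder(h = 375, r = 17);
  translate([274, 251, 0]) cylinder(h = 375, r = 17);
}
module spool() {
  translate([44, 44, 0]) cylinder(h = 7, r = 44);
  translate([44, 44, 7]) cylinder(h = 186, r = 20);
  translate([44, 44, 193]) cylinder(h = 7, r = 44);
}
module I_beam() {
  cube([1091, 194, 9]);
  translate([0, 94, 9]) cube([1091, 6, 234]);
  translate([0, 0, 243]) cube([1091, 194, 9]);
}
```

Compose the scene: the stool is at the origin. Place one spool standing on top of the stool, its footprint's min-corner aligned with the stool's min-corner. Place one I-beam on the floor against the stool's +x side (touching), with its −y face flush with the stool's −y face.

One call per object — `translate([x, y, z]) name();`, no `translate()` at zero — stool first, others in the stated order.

stool();
translate([0, 0, 405]) spool();
translate([291, 0, 0]) I_beam();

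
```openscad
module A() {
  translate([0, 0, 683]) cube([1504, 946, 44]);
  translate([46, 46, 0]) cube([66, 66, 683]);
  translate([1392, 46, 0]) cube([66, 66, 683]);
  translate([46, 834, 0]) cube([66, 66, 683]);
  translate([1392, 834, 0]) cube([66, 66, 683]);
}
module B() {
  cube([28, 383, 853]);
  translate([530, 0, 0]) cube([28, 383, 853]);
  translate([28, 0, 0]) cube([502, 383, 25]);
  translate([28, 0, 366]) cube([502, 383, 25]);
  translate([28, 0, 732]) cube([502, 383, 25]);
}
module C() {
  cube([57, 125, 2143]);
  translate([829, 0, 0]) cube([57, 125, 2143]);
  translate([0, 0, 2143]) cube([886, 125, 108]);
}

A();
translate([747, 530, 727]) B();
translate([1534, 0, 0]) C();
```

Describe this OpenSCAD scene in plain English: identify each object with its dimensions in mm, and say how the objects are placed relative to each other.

A is a rectangular dining table. The top is 1504×946×44 mm with its upper surface at z = 727 mm. It stands on four 66×66 mm square legs, each inset 46 mm from the nearest pair of top edges, running from the floor to the underside of the top.

B is an open bookshelf. Two side panels, each 28 mm thick, 383 mm deep and 853 mm tall, stand 558 mm apart (outside-to-outside). Between them sit 3 shelves, each 25 mm thick and 383 mm deep, spanning the full gap between the sides. The bottom shelf rests on the floor (its underside at z = 0) and the clear gap between one shelf's top and the next shelf's underside is 341 mm.

C is a door frame. The clear opening is 772 mm wide and 2143 mm high. Two 57 mm wide jambs, 125 mm deep, stand either side of the opening from the floor to the top of the opening. A 108 mm thick head sits across the top of both jambs, spanning the full outside width of the frame.

The bookshelf is on top of the table. The door frame is on the floor beside the table on its +x side.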